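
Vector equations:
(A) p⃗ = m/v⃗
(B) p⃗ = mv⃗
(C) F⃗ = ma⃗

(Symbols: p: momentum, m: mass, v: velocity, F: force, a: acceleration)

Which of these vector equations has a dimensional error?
(A) p⃗ = m/v⃗

(A) p⃗ = m/v⃗: LHS [L M T^-1], RHS [L^-1 M T] ✗ — momentum is mass times velocity; should be mv⃗ (and division by a vector is undefined)
(B) p⃗ = mv⃗: LHS [L M T^-1], RHS [L M T^-1] ✓ — mass (scalar) times velocity (vector)
(C) F⃗ = ma⃗: LHS [L M T^-2], RHS [L M T^-2] ✓ — Force and acceleration are vectors, mass is a scalar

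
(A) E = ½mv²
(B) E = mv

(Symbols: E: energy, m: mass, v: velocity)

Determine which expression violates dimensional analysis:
(B)

(A) E = ½mv²: LHS [L^2 M T^-2], RHS [L^2 M T^-2] ✓
(B) E = mv: LHS [L^2 M T^-2], RHS [L M T^-1] ✗

Expression (B) E = mv is dimensionally incorrect.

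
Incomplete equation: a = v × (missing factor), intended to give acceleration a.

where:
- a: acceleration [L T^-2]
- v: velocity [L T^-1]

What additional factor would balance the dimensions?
1/t (inverse time), dimensions [T^-1]

a has dimensions [L T^-2] and v has dimensions [L T^-1].
The missing factor must have dimensions [L T^-2] / [L T^-1] = [T^-1], i.e. inverse time (1/t).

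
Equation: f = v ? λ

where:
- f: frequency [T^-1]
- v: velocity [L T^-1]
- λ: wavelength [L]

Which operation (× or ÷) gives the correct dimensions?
division (÷): f = v ÷ λ

f [T^-1]; v [L T^-1]; λ [L].
v × λ → [L^2 T^-1] ✗
v ÷ λ → [T^-1] ✓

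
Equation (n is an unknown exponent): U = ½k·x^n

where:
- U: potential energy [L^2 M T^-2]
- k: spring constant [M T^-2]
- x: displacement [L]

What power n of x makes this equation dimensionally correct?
n = 2

U has dimensions [L^2 M T^-2]; x has dimensions [L].
The rest of the RHS has dimensions [M T^-2], so x^n must supply [L^2].
With n = 2: ½k·x^2 has dimensions [L^2 M T^-2], matching the LHS ✓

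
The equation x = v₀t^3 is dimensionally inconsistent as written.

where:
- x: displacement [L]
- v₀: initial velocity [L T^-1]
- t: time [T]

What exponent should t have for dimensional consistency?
The exponent of t should be 1: x = v₀t

The LHS x has dimensions [L]; t has dimensions [T].
As written, the RHS v₀t^3 (exponent 3 on t) has dimensions [L T^2], which does not match.
With exponent 1, the RHS v₀t has dimensions [L], matching the LHS.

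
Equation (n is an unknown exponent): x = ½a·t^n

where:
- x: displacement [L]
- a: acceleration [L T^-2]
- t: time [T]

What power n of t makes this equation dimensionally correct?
n = 2

x has dimensions [L]; t has dimensions [T].
The rest of the RHS has dimensions [L T^-2], so t^n must supply [T^2].
With n = 2: ½a·t^2 has dimensions [L], matching the LHS ✓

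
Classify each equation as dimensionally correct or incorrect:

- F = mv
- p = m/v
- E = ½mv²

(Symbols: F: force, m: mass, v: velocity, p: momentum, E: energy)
Dimensionally correct: E = ½mv²
Dimensionally incorrect: F = mv, p = m/v
Ordered (correct first, then incorrect): E = ½mv², F = mv, p = m/v

- F = mv: LHS [L M T^-2], RHS [L M T^-1] → incorrect ✗
- p = m/v: LHS [L M T^-1], RHS [L^-1 M T] → incorrect ✗
- E = ½mv²: LHS [L^2 M T^-2], RHS [L^2 M T^-2] → correct ✓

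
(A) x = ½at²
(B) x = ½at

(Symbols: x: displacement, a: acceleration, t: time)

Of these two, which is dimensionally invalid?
(B)

(A) x = ½at²: LHS [L], RHS [L] ✓
(B) x = ½at: LHS [L], RHS [L T^-1] ✗

Expression (B) x = ½at is dimensionally incorrect.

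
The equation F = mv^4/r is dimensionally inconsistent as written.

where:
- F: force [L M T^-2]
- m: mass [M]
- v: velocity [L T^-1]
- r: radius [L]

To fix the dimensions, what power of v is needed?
The exponent of v should be 2: F = mv^2/r

The LHS F has dimensions [L M T^-2]; v has dimensions [L T^-1].
As written, the RHS mv^4/r (exponent 4 on v) has dimensions [L^3 M T^-4], which does not match.
With exponent 2, the RHS mv^2/r has dimensions [L M T^-2], matching the LHS.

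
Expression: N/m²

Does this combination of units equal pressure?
Yes

The expression N/m² has dimensions [L^-1 M T^-2], which is exactly pressure [L^-1 M T^-2].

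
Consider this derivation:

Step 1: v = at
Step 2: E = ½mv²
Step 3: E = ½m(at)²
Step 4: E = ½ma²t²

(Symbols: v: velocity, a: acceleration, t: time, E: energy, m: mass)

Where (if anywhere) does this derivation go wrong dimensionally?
No step introduces an error — all steps are dimensionally consistent.

Step 1: v = at → LHS [L T^-1], RHS [L T^-1] ✓
Step 2: E = ½mv² → LHS [L^2 M T^-2], RHS [L^2 M T^-2] ✓
Step 3: E = ½m(at)² → LHS [L^2 M T^-2], RHS [L^2 M T^-2] ✓
Step 4: E = ½ma²t² → LHS [L^2 M T^-2], RHS [L^2 M T^-2] ✓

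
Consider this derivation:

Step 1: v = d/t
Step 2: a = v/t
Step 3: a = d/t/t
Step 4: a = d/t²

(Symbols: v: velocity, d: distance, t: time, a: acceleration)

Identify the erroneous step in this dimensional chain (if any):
No step introduces an error — all steps are dimensionally consistent.

Step 1: v = d/t → LHS [L T^-1], RHS [L T^-1] ✓
Step 2: a = v/t → LHS [L T^-2], RHS [L T^-2] ✓
Step 3: a = d/t/t → LHS [L T^-2], RHS [L T^-2] ✓
Step 4: a = d/t² → LHS [L T^-2], RHS [L T^-2] ✓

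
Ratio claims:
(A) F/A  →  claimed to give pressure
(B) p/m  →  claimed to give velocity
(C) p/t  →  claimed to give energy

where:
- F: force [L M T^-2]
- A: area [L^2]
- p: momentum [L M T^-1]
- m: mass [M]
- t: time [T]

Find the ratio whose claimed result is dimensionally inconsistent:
(C) p/t does not give energy

(A) F/A: [L^-1 M T^-2] = pressure [L^-1 M T^-2] ✓
(B) p/m: [L T^-1] = velocity [L T^-1] ✓
(C) p/t: [L M T^-2] ≠ energy [L^2 M T^-2] ✗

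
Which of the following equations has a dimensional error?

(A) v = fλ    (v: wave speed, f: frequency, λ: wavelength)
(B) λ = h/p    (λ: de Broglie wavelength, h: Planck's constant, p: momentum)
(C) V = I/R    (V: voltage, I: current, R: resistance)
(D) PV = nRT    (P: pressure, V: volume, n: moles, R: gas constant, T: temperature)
(C) V = I/R

The equation (C) V = I/R is dimensionally incorrect.

LHS (V): [I^-1 L^2 M T^-3]
RHS (I/R): [I^3 L^-2 M^-1 T^3] ✗

The dimensions do not match. The other three equations balance.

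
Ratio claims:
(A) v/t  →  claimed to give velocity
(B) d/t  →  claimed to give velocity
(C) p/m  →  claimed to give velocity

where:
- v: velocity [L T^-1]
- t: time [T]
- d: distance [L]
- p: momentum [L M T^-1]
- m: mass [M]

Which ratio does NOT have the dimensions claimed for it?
(A) v/t does not give velocity

(A) v/t: [L T^-2] ≠ velocity [L T^-1] ✗
(B) d/t: [L T^-1] = velocity [L T^-1] ✓
(C) p/m: [L T^-1] = velocity [L T^-1] ✓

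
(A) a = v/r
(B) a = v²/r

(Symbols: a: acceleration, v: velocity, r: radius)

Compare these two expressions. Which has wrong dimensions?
(A)

(A) a = v/r: LHS [L T^-2], RHS [T^-1] ✗
(B) a = v²/r: LHS [L T^-2], RHS [L T^-2] ✓

Expression (A) a = v/r is dimensionally incorrect.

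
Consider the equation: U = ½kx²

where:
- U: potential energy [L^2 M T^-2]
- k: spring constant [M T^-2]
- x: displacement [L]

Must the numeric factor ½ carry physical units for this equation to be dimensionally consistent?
No

U has dimensions [L^2 M T^-2] and kx² already has dimensions [L^2 M T^-2], so the equation balances without ½ contributing any dimensions. ½ is a pure (dimensionless) number; changing or removing it would not affect dimensional consistency.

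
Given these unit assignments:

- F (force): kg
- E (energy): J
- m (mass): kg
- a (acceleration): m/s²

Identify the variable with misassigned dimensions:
F

The variable F (force) should have units N, not kg.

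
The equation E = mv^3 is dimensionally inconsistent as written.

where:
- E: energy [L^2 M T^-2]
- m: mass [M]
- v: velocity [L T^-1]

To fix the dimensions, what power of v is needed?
The exponent of v should be 2: E = mv^2

The LHS E has dimensions [L^2 M T^-2]; v has dimensions [L T^-1].
As written, the RHS mv^3 (exponent 3 on v) has dimensions [L^3 M T^-3], which does not match.
With exponent 2, the RHS mv^2 has dimensions [L^2 M T^-2], matching the LHS.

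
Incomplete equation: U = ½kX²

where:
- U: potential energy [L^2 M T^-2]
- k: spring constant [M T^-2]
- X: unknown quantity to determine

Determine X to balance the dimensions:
X = x (displacement), dimensions [L]

U has dimensions [L^2 M T^-2]; the rest of the RHS (½k) has dimensions [M T^-2].
So X² must have dimensions [L^2], i.e. X has dimensions [L] — X = x (displacement).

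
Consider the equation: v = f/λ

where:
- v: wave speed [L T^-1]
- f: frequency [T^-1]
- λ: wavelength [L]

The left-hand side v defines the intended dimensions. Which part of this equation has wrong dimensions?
The right-hand side term f/λ

v has dimensions [L T^-1], but f/λ has dimensions [L^-1 T^-1], so the term f/λ is dimensionally wrong for v.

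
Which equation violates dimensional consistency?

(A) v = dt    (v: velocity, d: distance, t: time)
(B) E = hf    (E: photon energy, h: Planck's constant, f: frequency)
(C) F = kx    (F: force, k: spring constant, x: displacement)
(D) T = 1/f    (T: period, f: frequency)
(A) v = dt

The equation (A) v = dt is dimensionally incorrect.

LHS (v): [L T^-1]
RHS (dt): [L T] ✗

The dimensions do not match. The other three equations balance.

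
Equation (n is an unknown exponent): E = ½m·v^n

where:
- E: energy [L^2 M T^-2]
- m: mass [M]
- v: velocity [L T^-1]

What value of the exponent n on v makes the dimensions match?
n = 2

E has dimensions [L^2 M T^-2]; v has dimensions [L T^-1].
The rest of the RHS has dimensions [M], so v^n must supply [L^2 T^-2].
With n = 2: ½m·v^2 has dimensions [L^2 M T^-2], matching the LHS ✓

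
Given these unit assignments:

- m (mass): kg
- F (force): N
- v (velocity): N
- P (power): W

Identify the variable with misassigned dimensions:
v

The variable v (velocity) should have units m/s, not N.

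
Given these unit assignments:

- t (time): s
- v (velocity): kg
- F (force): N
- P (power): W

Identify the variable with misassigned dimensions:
v

The variable v (velocity) should have units m/s, not kg.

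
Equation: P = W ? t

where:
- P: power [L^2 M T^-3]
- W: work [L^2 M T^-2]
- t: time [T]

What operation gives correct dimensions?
division (÷): P = W ÷ t

P [L^2 M T^-3]; W [L^2 M T^-2]; t [T].
W × t → [L^2 M T^-1] ✗
W ÷ t → [L^2 M T^-3] ✓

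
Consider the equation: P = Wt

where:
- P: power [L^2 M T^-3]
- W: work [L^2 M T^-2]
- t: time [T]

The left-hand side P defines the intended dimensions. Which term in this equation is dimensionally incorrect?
The right-hand side term Wt

P has dimensions [L^2 M T^-3], but Wt has dimensions [L^2 M T^-1], so the term Wt is dimensionally wrong for P.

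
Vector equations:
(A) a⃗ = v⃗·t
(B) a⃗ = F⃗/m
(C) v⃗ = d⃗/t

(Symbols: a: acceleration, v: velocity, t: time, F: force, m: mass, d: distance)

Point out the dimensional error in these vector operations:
(A) a⃗ = v⃗·t

(A) a⃗ = v⃗·t: LHS [L T^-2], RHS [L] ✗ — acceleration is velocity per time; should be v⃗/t
(B) a⃗ = F⃗/m: LHS [L T^-2], RHS [L T^-2] ✓ — force (vector) divided by mass (scalar)
(C) v⃗ = d⃗/t: LHS [L T^-1], RHS [L T^-1] ✓ — displacement (vector) divided by time (scalar)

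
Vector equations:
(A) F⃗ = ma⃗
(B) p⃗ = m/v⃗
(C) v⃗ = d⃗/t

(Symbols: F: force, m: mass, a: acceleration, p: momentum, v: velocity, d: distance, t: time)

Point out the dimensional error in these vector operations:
(B) p⃗ = m/v⃗

(A) F⃗ = ma⃗: LHS [L M T^-2], RHS [L M T^-2] ✓ — Force and acceleration are vectors, mass is a scalar
(B) p⃗ = m/v⃗: LHS [L M T^-1], RHS [L^-1 M T] ✗ — momentum is mass times velocity; should be mv⃗ (and division by a vector is undefined)
(C) v⃗ = d⃗/t: LHS [L T^-1], RHS [L T^-1] ✓ — displacement (vector) divided by time (scalar)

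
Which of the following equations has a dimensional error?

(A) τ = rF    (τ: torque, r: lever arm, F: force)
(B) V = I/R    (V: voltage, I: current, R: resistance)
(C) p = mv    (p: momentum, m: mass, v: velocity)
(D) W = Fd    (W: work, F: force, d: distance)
(B) V = I/R

The equation (B) V = I/R is dimensionally incorrect.

LHS (V): [I^-1 L^2 M T^-3]
RHS (I/R): [I^3 L^-2 M^-1 T^3] ✗

The dimensions do not match. The other three equations balance.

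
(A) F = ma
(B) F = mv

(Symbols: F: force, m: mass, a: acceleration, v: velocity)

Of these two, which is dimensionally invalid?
(B)

(A) F = ma: LHS [L M T^-2], RHS [L M T^-2] ✓
(B) F = mv: LHS [L M T^-2], RHS [L M T^-1] ✗

Expression (B) F = mv is dimensionally incorrect.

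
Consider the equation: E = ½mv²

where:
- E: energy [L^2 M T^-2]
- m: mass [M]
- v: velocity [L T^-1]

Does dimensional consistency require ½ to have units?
No

E has dimensions [L^2 M T^-2] and mv² already has dimensions [L^2 M T^-2], so the equation balances without ½ contributing any dimensions. ½ is a pure (dimensionless) number; changing or removing it would not affect dimensional consistency.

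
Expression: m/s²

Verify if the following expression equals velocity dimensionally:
No

The expression m/s² has dimensions [L T^-2], but velocity has dimensions [L T^-1].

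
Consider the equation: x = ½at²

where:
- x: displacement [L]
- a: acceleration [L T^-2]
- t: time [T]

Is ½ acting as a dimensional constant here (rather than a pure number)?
No

x has dimensions [L] and at² already has dimensions [L], so the equation balances without ½ contributing any dimensions. ½ is a pure (dimensionless) number; changing or removing it would not affect dimensional consistency.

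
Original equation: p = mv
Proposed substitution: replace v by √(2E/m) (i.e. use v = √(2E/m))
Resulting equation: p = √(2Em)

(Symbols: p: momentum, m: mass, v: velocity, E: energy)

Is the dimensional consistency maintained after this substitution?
Yes

[v] = [L T^-1] and [√(2E/m)] = [L T^-1]. These match, so the substitution replaces a quantity by one of the same dimensions and the result p = √(2Em) has LHS [L M T^-1] vs RHS [L M T^-1] — still consistent.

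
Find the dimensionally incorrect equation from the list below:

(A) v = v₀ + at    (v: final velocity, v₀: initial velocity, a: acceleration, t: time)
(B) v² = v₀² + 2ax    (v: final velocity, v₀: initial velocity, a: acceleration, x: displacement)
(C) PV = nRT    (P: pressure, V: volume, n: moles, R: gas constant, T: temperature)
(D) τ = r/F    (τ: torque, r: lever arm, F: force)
(D) τ = r/F

The equation (D) τ = r/F is dimensionally incorrect.

LHS (τ): [L^2 M T^-2]
RHS (r/F): [M^-1 T^2] ✗

The dimensions do not match. The other three equations balance.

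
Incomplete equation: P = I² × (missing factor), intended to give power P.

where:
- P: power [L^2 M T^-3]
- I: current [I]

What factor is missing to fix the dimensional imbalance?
R (resistance), dimensions [I^-2 L^2 M T^-3]

P has dimensions [L^2 M T^-3] and I² has dimensions [I^2].
The missing factor must have dimensions [L^2 M T^-3] / [I^2] = [I^-2 L^2 M T^-3], i.e. resistance (R).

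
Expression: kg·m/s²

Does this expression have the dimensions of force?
Yes

The expression kg·m/s² has dimensions [L M T^-2], which is exactly force [L M T^-2].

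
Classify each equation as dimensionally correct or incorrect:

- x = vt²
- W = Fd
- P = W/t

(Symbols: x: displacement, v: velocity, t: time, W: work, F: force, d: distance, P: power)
Dimensionally correct: W = Fd, P = W/t
Dimensionally incorrect: x = vt²
Ordered (correct first, then incorrect): W = Fd, P = W/t, x = vt²

- x = vt²: LHS [L], RHS [L T] → incorrect ✗
- W = Fd: LHS [L^2 M T^-2], RHS [L^2 M T^-2] → correct ✓
- P = W/t: LHS [L^2 M T^-3], RHS [L^2 M T^-3] → correct ✓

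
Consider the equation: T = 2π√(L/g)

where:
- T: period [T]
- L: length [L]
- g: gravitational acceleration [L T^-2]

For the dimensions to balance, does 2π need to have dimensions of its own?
No

T has dimensions [T] and √(L/g) already has dimensions [T], so the equation balances without 2π contributing any dimensions. 2π is a pure (dimensionless) number; changing or removing it would not affect dimensional consistency.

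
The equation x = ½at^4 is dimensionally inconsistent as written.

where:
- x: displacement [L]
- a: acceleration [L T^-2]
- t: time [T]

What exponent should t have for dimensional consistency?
The exponent of t should be 2: x = ½at^2

The LHS x has dimensions [L]; t has dimensions [T].
As written, the RHS ½at^4 (exponent 4 on t) has dimensions [L T^2], which does not match.
With exponent 2, the RHS ½at^2 has dimensions [L], matching the LHS.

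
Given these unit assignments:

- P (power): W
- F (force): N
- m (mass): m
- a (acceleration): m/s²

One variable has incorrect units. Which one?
m

The variable m (mass) should have units kg, not m.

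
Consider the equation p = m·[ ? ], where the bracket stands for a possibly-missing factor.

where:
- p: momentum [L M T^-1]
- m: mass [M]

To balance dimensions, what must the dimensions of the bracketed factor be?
[L T^-1] — velocity (e.g. v)

p has dimensions [L M T^-1]; m has dimensions [M].
The bracketed factor must supply [L M T^-1] / [M] = [L T^-1].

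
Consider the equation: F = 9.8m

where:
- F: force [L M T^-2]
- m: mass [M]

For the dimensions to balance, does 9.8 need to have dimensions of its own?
Yes

F has dimensions [L M T^-2], while m alone has dimensions [M]. For the equation to balance, the factor 9.8 must carry dimensions [L T^-2] — it is a dimensional constant (a numerical value of a physical quantity with its units suppressed), not a pure number.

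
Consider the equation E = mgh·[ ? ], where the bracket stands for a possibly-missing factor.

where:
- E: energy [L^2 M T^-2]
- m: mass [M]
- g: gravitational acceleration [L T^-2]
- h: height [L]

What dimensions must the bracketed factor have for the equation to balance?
Nothing is missing — the bracketed factor must be dimensionless.

E has dimensions [L^2 M T^-2] and mgh already has dimensions [L^2 M T^-2], so E = mgh is dimensionally complete.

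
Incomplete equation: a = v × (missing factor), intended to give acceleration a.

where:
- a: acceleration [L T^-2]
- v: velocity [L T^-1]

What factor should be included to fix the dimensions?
1/t (inverse time), dimensions [T^-1]

a has dimensions [L T^-2] and v has dimensions [L T^-1].
The missing factor must have dimensions [L T^-2] / [L T^-1] = [T^-1], i.e. inverse time (1/t).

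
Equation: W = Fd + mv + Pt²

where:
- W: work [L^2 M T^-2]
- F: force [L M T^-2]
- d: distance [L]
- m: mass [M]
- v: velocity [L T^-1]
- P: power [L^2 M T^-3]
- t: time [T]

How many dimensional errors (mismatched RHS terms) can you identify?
2

LHS W: [L^2 M T^-2]
- Fd: [L^2 M T^-2] ✓
- mv: [L M T^-1] ✗
- Pt²: [L^2 M T^-1] ✗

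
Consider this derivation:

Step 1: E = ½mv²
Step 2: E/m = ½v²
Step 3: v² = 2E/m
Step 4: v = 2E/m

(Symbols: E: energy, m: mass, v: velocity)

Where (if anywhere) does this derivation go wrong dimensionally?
Step 4

Step 1: E = ½mv² → LHS [L^2 M T^-2], RHS [L^2 M T^-2] ✓
Step 2: E/m = ½v² → LHS [L^2 T^-2], RHS [L^2 T^-2] ✓
Step 3: v² = 2E/m → LHS [L^2 T^-2], RHS [L^2 T^-2] ✓
Step 4: v = 2E/m → LHS [L T^-1], RHS [L^2 T^-2] ✗

The first dimensional inconsistency appears in step 4: v = 2E/m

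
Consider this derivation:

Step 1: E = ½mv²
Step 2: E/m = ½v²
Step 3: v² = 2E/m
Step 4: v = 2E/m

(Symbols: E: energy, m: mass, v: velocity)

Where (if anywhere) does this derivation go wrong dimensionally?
Step 4

Step 1: E = ½mv² → LHS [L^2 M T^-2], RHS [L^2 M T^-2] ✓
Step 2: E/m = ½v² → LHS [L^2 T^-2], RHS [L^2 T^-2] ✓
Step 3: v² = 2E/m → LHS [L^2 T^-2], RHS [L^2 T^-2] ✓
Step 4: v = 2E/m → LHS [L T^-1], RHS [L^2 T^-2] ✗

The first dimensional inconsistency appears in step 4: v = 2E/m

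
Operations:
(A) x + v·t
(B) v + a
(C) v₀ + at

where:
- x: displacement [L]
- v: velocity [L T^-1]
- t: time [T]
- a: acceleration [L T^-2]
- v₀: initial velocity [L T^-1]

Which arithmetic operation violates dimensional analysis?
(B) v + a

(A) x + v·t: x [L] and v·t [L] — same dimensions ✓
(B) v + a: v [L T^-1] and a [L T^-2] — different dimensions cannot be added/subtracted ✗
(C) v₀ + at: v₀ [L T^-1] and at [L T^-1] — same dimensions ✓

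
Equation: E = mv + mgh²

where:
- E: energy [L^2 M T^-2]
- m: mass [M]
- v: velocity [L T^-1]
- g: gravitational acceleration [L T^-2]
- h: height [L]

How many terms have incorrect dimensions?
2

LHS E: [L^2 M T^-2]
- mv: [L M T^-1] ✗
- mgh²: [L^3 M T^-2] ✗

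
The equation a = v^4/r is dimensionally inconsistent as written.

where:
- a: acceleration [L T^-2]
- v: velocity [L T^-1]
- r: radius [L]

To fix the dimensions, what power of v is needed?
The exponent of v should be 2: a = v^2/r

The LHS a has dimensions [L T^-2]; v has dimensions [L T^-1].
As written, the RHS v^4/r (exponent 4 on v) has dimensions [L^3 T^-4], which does not match.
With exponent 2, the RHS v^2/r has dimensions [L T^-2], matching the LHS.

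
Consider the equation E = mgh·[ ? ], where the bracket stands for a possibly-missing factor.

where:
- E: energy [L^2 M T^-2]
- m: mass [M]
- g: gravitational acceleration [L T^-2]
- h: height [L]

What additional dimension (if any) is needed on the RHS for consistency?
Nothing is missing — the bracketed factor must be dimensionless.

E has dimensions [L^2 M T^-2] and mgh already has dimensions [L^2 M T^-2], so E = mgh is dimensionally complete.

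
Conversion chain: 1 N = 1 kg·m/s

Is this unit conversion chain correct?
The chain is incorrect (it contains an error).

Incorrect: Newton is kg·m/s², not kg·m/s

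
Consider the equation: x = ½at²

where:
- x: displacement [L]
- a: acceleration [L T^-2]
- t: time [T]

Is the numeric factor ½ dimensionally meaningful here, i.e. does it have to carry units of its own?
No

x has dimensions [L] and at² already has dimensions [L], so the equation balances without ½ contributing any dimensions. ½ is a pure (dimensionless) number; changing or removing it would not affect dimensional consistency.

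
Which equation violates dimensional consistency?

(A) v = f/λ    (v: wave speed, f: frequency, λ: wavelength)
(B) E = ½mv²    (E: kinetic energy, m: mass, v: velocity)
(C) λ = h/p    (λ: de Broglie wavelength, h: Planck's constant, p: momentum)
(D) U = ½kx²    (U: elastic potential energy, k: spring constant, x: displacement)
(A) v = f/λ

The equation (A) v = f/λ is dimensionally incorrect.

LHS (v): [L T^-1]
RHS (f/λ): [L^-1 T^-1] ✗

The dimensions do not match. The other three equations balance.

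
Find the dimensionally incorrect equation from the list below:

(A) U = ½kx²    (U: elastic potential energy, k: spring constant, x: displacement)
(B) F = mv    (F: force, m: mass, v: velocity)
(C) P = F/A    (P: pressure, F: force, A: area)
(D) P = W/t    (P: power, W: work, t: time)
(B) F = mv

The equation (B) F = mv is dimensionally incorrect.

LHS (F): [L M T^-2]
RHS (mv): [L M T^-1] ✗

The dimensions do not match. The other three equations balance.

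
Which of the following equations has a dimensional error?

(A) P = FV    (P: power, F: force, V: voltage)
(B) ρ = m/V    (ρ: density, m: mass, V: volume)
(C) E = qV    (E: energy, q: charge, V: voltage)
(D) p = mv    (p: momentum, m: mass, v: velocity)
(A) P = FV

The equation (A) P = FV is dimensionally incorrect.

LHS (P): [L^2 M T^-3]
RHS (FV): [I^-1 L^3 M^2 T^-5] ✗

The dimensions do not match. The other three equations balance.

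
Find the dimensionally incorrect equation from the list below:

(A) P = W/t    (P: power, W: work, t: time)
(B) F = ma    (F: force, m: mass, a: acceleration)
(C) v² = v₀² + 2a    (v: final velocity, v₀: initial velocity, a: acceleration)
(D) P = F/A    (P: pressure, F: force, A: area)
(C) v² = v₀² + 2a

The equation (C) v² = v₀² + 2a is dimensionally incorrect.

LHS (v²): [L^2 T^-2]
RHS terms:
  - v₀²: [L^2 T^-2] ✓
  - 2a: [L T^-2] ✗ (does not match LHS)

The dimensions do not match. The other three equations balance.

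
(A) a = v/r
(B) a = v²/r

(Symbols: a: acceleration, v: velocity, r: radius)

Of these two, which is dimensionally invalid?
(A)

(A) a = v/r: LHS [L T^-2], RHS [T^-1] ✗
(B) a = v²/r: LHS [L T^-2], RHS [L T^-2] ✓

Expression (A) a = v/r is dimensionally incorrect.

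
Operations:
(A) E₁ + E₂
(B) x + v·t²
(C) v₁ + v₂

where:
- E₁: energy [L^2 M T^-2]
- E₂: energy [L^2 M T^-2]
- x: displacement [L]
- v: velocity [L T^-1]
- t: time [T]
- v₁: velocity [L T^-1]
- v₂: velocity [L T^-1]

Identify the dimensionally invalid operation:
(B) x + v·t²

(A) E₁ + E₂: E₁ [L^2 M T^-2] and E₂ [L^2 M T^-2] — same dimensions ✓
(B) x + v·t²: x [L] and v·t² [L T] — different dimensions cannot be added/subtracted ✗
(C) v₁ + v₂: v₁ [L T^-1] and v₂ [L T^-1] — same dimensions ✓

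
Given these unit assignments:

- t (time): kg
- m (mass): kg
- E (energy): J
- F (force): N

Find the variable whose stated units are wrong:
t

The variable t (time) should have units s, not kg.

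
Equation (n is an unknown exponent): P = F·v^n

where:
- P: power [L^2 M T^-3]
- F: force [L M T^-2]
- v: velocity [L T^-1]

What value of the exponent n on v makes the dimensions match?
n = 1

P has dimensions [L^2 M T^-3]; v has dimensions [L T^-1].
The rest of the RHS has dimensions [L M T^-2], so v^n must supply [L T^-1].
With n = 1: F·v^1 has dimensions [L^2 M T^-3], matching the LHS ✓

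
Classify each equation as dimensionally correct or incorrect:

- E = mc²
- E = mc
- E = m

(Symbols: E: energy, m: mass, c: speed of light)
Dimensionally correct: E = mc²
Dimensionally incorrect: E = mc, E = m
Ordered (correct first, then incorrect): E = mc², E = mc, E = m

- E = mc²: LHS [L^2 M T^-2], RHS [L^2 M T^-2] → correct ✓
- E = mc: LHS [L^2 M T^-2], RHS [L M T^-1] → incorrect ✗
- E = m: LHS [L^2 M T^-2], RHS [M] → incorrect ✗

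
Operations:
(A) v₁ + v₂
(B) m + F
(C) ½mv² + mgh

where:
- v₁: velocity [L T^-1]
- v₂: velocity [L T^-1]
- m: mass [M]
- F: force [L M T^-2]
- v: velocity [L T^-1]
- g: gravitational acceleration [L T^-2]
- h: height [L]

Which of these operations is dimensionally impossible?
(B) m + F

(A) v₁ + v₂: v₁ [L T^-1] and v₂ [L T^-1] — same dimensions ✓
(B) m + F: m [M] and F [L M T^-2] — different dimensions cannot be added/subtracted ✗
(C) ½mv² + mgh: ½mv² [L^2 M T^-2] and mgh [L^2 M T^-2] — same dimensions ✓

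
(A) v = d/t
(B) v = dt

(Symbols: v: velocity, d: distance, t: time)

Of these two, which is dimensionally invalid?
(B)

(A) v = d/t: LHS [L T^-1], RHS [L T^-1] ✓
(B) v = dt: LHS [L T^-1], RHS [L T] ✗

Expression (B) v = dt is dimensionally incorrect.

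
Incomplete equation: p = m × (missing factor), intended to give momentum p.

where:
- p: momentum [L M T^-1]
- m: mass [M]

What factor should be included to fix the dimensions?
v (velocity), dimensions [L T^-1]

p has dimensions [L M T^-1] and m has dimensions [M].
The missing factor must have dimensions [L M T^-1] / [M] = [L T^-1], i.e. velocity (v).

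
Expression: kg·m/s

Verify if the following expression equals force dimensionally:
No

The expression kg·m/s has dimensions [L M T^-1], but force has dimensions [L M T^-2].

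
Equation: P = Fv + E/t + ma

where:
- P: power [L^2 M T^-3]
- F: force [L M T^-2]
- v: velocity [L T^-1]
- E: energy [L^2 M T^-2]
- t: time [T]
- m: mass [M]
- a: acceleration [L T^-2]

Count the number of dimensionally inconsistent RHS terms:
1

LHS P: [L^2 M T^-3]
- Fv: [L^2 M T^-3] ✓
- E/t: [L^2 M T^-3] ✓
- ma: [L M T^-2] ✗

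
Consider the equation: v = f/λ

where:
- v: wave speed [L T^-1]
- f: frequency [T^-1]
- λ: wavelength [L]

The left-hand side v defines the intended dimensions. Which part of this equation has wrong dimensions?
The right-hand side term f/λ

v has dimensions [L T^-1], but f/λ has dimensions [L^-1 T^-1], so the term f/λ is dimensionally wrong for v.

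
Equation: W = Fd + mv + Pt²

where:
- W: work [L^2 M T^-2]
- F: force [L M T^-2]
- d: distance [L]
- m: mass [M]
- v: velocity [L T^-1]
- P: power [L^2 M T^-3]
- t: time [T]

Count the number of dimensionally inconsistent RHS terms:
2

LHS W: [L^2 M T^-2]
- Fd: [L^2 M T^-2] ✓
- mv: [L M T^-1] ✗
- Pt²: [L^2 M T^-1] ✗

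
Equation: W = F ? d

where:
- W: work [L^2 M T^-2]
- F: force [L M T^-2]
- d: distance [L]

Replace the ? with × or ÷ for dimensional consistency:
multiplication (×): W = F × d

W [L^2 M T^-2]; F [L M T^-2]; d [L].
F × d → [L^2 M T^-2] ✓
F ÷ d → [M T^-2] ✗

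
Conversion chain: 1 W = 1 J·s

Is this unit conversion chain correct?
The chain is incorrect (it contains an error).

Incorrect: Watt is J/s, not J·s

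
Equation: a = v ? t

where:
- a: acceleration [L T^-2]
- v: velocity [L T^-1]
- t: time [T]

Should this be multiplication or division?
division (÷): a = v ÷ t

a [L T^-2]; v [L T^-1]; t [T].
v × t → [L] ✗
v ÷ t → [L T^-2] ✓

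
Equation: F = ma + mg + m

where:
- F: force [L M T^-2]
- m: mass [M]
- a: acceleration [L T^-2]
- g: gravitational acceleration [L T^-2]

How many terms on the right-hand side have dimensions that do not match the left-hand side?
1

LHS F: [L M T^-2]
- ma: [L M T^-2] ✓
- mg: [L M T^-2] ✓
- m: [M] ✗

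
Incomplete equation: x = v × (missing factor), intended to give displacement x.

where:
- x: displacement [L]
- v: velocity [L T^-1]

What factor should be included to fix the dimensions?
t (time), dimensions [T]

x has dimensions [L] and v has dimensions [L T^-1].
The missing factor must have dimensions [L] / [L T^-1] = [T], i.e. time (t).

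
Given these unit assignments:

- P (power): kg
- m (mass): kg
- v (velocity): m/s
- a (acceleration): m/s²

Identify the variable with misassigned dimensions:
P

The variable P (power) should have units W, not kg.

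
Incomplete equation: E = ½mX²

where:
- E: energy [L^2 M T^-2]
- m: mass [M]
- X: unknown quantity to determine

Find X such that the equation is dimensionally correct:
X = v (velocity), dimensions [L T^-1]

E has dimensions [L^2 M T^-2]; the rest of the RHS (½m) has dimensions [M].
So X² must have dimensions [L^2 T^-2], i.e. X has dimensions [L T^-1] — X = v (velocity).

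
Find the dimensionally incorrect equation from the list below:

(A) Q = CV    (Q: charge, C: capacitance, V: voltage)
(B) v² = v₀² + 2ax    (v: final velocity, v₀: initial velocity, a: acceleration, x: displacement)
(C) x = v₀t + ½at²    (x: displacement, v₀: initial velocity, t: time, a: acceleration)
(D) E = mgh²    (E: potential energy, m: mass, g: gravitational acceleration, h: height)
(D) E = mgh²

The equation (D) E = mgh² is dimensionally incorrect.

LHS (E): [L^2 M T^-2]
RHS (mgh²): [L^3 M T^-2] ✗

The dimensions do not match. The other three equations balance.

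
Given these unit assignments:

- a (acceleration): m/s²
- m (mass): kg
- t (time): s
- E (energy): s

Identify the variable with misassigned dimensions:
E

The variable E (energy) should have units J, not s.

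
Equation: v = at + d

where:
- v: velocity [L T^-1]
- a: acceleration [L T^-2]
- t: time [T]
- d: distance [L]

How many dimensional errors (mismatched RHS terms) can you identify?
1

LHS v: [L T^-1]
- at: [L T^-1] ✓
- d: [L] ✗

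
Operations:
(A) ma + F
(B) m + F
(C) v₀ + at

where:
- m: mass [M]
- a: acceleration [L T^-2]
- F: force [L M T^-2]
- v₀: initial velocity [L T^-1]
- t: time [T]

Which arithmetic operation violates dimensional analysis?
(B) m + F

(A) ma + F: ma [L M T^-2] and F [L M T^-2] — same dimensions ✓
(B) m + F: m [M] and F [L M T^-2] — different dimensions cannot be added/subtracted ✗
(C) v₀ + at: v₀ [L T^-1] and at [L T^-1] — same dimensions ✓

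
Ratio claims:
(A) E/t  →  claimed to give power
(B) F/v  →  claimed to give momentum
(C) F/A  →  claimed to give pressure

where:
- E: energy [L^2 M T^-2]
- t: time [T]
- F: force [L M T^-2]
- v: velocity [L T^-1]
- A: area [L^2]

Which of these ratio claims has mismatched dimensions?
(B) F/v does not give momentum

(A) E/t: [L^2 M T^-3] = power [L^2 M T^-3] ✓
(B) F/v: [M T^-1] ≠ momentum [L M T^-1] ✗
(C) F/A: [L^-1 M T^-2] = pressure [L^-1 M T^-2] ✓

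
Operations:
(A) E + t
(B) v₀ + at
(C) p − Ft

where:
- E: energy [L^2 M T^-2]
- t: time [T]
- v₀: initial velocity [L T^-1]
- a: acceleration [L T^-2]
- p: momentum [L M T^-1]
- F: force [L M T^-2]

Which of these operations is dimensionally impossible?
(A) E + t

(A) E + t: E [L^2 M T^-2] and t [T] — different dimensions cannot be added/subtracted ✗
(B) v₀ + at: v₀ [L T^-1] and at [L T^-1] — same dimensions ✓
(C) p − Ft: p [L M T^-1] and Ft [L M T^-1] — same dimensions ✓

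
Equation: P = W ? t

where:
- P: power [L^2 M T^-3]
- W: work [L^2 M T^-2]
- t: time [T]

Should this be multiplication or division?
division (÷): P = W ÷ t

P [L^2 M T^-3]; W [L^2 M T^-2]; t [T].
W × t → [L^2 M T^-1] ✗
W ÷ t → [L^2 M T^-3] ✓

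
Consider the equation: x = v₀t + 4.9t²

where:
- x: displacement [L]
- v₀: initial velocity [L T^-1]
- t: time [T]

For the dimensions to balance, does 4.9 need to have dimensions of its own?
Yes

x has dimensions [L], while t² alone has dimensions [T^2]. For the equation to balance, the factor 4.9 must carry dimensions [L T^-2] — it is a dimensional constant (a numerical value of a physical quantity with its units suppressed), not a pure number.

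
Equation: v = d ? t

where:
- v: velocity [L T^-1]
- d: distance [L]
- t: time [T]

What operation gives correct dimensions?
division (÷): v = d ÷ t

v [L T^-1]; d [L]; t [T].
d × t → [L T] ✗
d ÷ t → [L T^-1] ✓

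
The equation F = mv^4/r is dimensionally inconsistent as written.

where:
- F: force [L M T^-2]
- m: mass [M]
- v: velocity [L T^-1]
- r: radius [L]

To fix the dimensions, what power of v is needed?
The exponent of v should be 2: F = mv^2/r

The LHS F has dimensions [L M T^-2]; v has dimensions [L T^-1].
As written, the RHS mv^4/r (exponent 4 on v) has dimensions [L^3 M T^-4], which does not match.
With exponent 2, the RHS mv^2/r has dimensions [L M T^-2], matching the LHS.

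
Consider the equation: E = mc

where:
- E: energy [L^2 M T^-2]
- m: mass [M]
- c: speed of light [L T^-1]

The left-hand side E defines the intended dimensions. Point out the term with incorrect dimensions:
The right-hand side term mc

E has dimensions [L^2 M T^-2], but mc has dimensions [L M T^-1], so the term mc is dimensionally wrong for E.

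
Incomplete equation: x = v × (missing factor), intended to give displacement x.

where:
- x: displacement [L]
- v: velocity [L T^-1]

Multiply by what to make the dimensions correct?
t (time), dimensions [T]

x has dimensions [L] and v has dimensions [L T^-1].
The missing factor must have dimensions [L] / [L T^-1] = [T], i.e. time (t).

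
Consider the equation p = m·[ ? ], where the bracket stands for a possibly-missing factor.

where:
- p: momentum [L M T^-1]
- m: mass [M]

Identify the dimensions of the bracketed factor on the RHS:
[L T^-1] — velocity (e.g. v)

p has dimensions [L M T^-1]; m has dimensions [M].
The bracketed factor must supply [L M T^-1] / [M] = [L T^-1].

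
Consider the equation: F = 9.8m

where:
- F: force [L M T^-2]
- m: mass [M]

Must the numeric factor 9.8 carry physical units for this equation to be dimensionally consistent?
Yes

F has dimensions [L M T^-2], while m alone has dimensions [M]. For the equation to balance, the factor 9.8 must carry dimensions [L T^-2] — it is a dimensional constant (a numerical value of a physical quantity with its units suppressed), not a pure number.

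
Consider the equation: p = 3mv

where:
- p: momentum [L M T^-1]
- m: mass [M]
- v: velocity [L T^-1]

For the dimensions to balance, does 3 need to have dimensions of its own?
No

p has dimensions [L M T^-1] and mv already has dimensions [L M T^-1], so the equation balances without 3 contributing any dimensions. 3 is a pure (dimensionless) number; changing or removing it would not affect dimensional consistency.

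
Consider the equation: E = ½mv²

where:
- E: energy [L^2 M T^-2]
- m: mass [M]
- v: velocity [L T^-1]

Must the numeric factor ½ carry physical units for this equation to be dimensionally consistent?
No

E has dimensions [L^2 M T^-2] and mv² already has dimensions [L^2 M T^-2], so the equation balances without ½ contributing any dimensions. ½ is a pure (dimensionless) number; changing or removing it would not affect dimensional consistency.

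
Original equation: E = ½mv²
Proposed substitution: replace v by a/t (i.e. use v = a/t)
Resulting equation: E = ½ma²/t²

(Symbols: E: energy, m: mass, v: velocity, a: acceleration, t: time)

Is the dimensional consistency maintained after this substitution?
No

[v] = [L T^-1] and [a/t] = [L T^-3]. These differ, so the substitution replaces a quantity by one of different dimensions and the result E = ½ma²/t² has LHS [L^2 M T^-2] vs RHS [L^2 M T^-6] — inconsistent.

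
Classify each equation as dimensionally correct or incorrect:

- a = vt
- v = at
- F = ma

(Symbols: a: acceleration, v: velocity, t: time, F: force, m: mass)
Dimensionally correct: v = at, F = ma
Dimensionally incorrect: a = vt
Ordered (correct first, then incorrect): v = at, F = ma, a = vt

- a = vt: LHS [L T^-2], RHS [L] → incorrect ✗
- v = at: LHS [L T^-1], RHS [L T^-1] → correct ✓
- F = ma: LHS [L M T^-2], RHS [L M T^-2] → correct ✓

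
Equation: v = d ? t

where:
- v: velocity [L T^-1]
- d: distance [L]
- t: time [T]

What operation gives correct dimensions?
division (÷): v = d ÷ t

v [L T^-1]; d [L]; t [T].
d × t → [L T] ✗
d ÷ t → [L T^-1] ✓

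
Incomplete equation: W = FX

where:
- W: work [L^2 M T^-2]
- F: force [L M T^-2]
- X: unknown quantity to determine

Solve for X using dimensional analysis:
X = d (distance), dimensions [L]

W has dimensions [L^2 M T^-2]; the rest of the RHS (F) has dimensions [L M T^-2].
So X must have dimensions [L] — X = d (distance).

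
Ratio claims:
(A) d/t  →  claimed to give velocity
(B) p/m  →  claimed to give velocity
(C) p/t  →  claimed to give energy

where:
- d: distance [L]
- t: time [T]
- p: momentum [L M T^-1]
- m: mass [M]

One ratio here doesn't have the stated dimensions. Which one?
(C) p/t does not give energy

(A) d/t: [L T^-1] = velocity [L T^-1] ✓
(B) p/m: [L T^-1] = velocity [L T^-1] ✓
(C) p/t: [L M T^-2] ≠ energy [L^2 M T^-2] ✗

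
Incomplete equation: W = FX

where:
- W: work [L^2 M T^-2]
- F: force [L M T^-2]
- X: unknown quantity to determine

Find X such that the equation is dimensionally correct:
X = d (distance), dimensions [L]

W has dimensions [L^2 M T^-2]; the rest of the RHS (F) has dimensions [L M T^-2].
So X must have dimensions [L] — X = d (distance).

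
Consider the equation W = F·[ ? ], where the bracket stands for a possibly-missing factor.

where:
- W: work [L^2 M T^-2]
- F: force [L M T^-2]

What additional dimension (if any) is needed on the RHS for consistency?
[L] — length (e.g. a distance d)

W has dimensions [L^2 M T^-2]; F has dimensions [L M T^-2].
The bracketed factor must supply [L^2 M T^-2] / [L M T^-2] = [L].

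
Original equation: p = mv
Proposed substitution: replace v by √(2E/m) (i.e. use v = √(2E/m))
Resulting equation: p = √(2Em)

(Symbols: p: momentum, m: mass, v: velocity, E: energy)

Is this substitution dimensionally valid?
Yes

[v] = [L T^-1] and [√(2E/m)] = [L T^-1]. These match, so the substitution replaces a quantity by one of the same dimensions and the result p = √(2Em) has LHS [L M T^-1] vs RHS [L M T^-1] — still consistent.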